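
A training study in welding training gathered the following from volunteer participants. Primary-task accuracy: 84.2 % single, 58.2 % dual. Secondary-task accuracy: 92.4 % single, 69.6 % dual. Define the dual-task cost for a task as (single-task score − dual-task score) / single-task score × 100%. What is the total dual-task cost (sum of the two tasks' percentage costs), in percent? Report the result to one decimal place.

55.6

Primary cost = (84.2 − 58.2) / 84.2 × 100% = 30.8789%.
Secondary cost = (92.4 − 69.6) / 92.4 × 100% = 24.6753%.
Total = 30.8789% + 24.6753% = 55.5542% ≈ 55.6%.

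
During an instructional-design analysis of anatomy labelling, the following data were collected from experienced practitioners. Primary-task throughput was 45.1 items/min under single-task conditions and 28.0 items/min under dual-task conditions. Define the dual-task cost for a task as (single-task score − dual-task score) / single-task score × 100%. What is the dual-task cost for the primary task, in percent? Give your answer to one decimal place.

37.9

Cost = (45.1 − 28.0) / 45.1 × 100%
     = 17.1000 / 45.1 × 100% = 37.9157%.
≈ 37.9%.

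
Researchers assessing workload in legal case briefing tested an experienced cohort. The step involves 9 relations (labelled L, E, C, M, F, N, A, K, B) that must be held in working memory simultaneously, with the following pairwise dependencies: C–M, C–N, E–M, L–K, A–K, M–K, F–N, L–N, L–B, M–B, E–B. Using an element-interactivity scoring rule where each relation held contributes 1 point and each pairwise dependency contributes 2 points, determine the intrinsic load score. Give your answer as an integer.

Count of relations held simultaneously: 9.
Count of pairwise dependencies listed: 11.
Element contribution: 9 × 1 = 9.
Interaction contribution: 11 × 2 = 22.
Intrinsic load = 9 + 22 = 31.

31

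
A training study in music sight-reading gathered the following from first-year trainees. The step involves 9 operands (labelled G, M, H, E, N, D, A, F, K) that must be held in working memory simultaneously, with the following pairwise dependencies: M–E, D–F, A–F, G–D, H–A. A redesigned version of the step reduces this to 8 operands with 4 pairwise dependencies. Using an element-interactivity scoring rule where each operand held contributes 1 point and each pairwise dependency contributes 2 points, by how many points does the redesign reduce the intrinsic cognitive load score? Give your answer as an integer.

3

Original: 9 × 1 + 5 × 2 = 9 + 10 = 19.
Redesigned: 8 × 1 + 4 × 2 = 8 + 8 = 16.
Reduction = 19 − 16 = 3.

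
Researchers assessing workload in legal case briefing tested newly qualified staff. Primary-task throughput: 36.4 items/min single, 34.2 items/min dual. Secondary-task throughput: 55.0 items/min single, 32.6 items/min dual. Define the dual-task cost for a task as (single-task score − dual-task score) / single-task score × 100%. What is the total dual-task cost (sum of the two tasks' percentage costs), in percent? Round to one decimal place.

46.8

Primary cost = (36.4 − 34.2) / 36.4 × 100% = 6.0440%.
Secondary cost = (55.0 − 32.6) / 55.0 × 100% = 40.7273%.
Total = 6.0440% + 40.7273% = 46.7713% ≈ 46.8%.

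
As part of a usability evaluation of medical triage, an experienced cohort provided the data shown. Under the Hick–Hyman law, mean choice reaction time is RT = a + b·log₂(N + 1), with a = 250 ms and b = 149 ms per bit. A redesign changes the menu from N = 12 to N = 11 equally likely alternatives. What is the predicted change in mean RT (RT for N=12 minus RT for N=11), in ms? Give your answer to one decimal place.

RT(12) = 250 + 149·log₂(13) = 250 + 149·3.7004 = 801.3596 ms.
RT(11) = 250 + 149·log₂(12) = 250 + 149·3.5850 = 784.1650 ms.
Difference = 801.3596 − 784.1650 = 17.1946 ≈ 17.2 ms.

17.2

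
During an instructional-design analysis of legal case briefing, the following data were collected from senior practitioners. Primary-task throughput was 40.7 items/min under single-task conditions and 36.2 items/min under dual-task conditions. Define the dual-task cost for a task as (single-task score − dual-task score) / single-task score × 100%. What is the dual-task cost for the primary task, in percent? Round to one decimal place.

11.1

Cost = (40.7 − 36.2) / 40.7 × 100%
     = 4.5000 / 40.7 × 100% = 11.0565%.
≈ 11.1%.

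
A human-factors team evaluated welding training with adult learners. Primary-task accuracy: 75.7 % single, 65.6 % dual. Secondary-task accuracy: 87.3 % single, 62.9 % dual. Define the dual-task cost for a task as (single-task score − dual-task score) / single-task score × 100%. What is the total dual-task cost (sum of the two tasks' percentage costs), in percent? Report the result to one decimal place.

41.3

Primary cost = (75.7 − 65.6) / 75.7 × 100% = 13.3421%.
Secondary cost = (87.3 − 62.9) / 87.3 × 100% = 27.9496%.
Total = 13.3421% + 27.9496% = 41.2917% ≈ 41.3%.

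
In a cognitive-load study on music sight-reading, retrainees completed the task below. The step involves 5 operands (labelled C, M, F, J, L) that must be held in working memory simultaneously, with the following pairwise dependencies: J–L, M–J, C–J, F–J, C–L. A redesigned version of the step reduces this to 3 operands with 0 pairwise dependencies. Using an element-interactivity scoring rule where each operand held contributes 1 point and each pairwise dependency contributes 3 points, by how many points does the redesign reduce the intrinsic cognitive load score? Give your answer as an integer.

Original: 5 × 1 + 5 × 3 = 5 + 15 = 20.
Redesigned: 3 × 1 + 0 × 3 = 3 + 0 = 3.
Reduction = 20 − 3 = 17.

17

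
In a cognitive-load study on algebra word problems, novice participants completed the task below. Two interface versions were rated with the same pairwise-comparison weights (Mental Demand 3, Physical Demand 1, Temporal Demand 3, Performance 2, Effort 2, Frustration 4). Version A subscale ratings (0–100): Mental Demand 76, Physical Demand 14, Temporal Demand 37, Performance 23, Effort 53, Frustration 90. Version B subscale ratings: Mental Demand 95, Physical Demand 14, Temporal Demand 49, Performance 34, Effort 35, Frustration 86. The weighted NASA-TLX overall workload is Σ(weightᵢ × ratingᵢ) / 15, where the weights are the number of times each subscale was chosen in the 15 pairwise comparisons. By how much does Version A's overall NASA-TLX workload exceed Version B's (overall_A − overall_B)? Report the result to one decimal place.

Version A weighted sum = 3·76 + 1·14 + 3·37 + 2·23 + 2·53 + 4·90 = 228 + 14 + 111 + 46 + 106 + 360 = 865; overall_A = 865/15 = 57.6667.
Version B weighted sum = 3·95 + 1·14 + 3·49 + 2·34 + 2·35 + 4·86 = 285 + 14 + 147 + 68 + 70 + 344 = 928; overall_B = 928/15 = 61.8667.
Difference = 57.6667 − 61.8667 = -4.2000 ≈ -4.2.

-4.2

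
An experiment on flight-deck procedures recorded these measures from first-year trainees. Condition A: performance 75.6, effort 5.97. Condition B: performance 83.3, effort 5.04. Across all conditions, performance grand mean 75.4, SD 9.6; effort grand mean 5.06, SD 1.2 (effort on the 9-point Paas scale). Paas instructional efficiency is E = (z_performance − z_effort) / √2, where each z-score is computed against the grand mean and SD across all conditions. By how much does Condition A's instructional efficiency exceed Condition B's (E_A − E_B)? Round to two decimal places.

-1.12

Condition A: z_P = (75.6 − 75.4)/9.6 = 0.0208; z_E = (5.97 − 5.06)/1.2 = 0.7583; E_A = (0.0208 − 0.7583)/√2 = -0.5215.
Condition B: z_P = (83.3 − 75.4)/9.6 = 0.8229; z_E = (5.04 − 5.06)/1.2 = -0.0167; E_B = (0.8229 − (-0.0167))/√2 = 0.5937.
E_A − E_B = -0.5215 − 0.5937 = -1.1152 ≈ -1.12.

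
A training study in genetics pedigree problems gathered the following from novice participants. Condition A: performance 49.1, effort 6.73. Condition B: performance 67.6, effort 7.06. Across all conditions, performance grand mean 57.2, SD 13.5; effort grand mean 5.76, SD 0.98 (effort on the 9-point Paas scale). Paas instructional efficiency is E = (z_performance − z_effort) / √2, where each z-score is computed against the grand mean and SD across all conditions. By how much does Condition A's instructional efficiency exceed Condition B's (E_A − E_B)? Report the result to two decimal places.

Condition A: z_P = (49.1 − 57.2)/13.5 = -0.6000; z_E = (6.73 − 5.76)/0.98 = 0.9898; E_A = (-0.6000 − 0.9898)/√2 = -1.1242.
Condition B: z_P = (67.6 − 57.2)/13.5 = 0.7704; z_E = (7.06 − 5.76)/0.98 = 1.3265; E_B = (0.7704 − 1.3265)/√2 = -0.3932.
E_A − E_B = -1.1242 − (-0.3932) = -0.7310 ≈ -0.73.

-0.73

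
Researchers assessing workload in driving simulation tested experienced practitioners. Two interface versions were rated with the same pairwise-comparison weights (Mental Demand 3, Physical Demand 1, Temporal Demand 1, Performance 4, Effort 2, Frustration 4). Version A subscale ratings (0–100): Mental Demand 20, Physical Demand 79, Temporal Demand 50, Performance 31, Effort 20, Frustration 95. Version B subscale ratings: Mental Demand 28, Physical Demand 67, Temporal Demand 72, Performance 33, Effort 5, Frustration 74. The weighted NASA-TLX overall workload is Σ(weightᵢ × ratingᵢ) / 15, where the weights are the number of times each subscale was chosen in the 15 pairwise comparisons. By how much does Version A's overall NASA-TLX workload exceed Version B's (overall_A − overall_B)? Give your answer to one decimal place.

4.8

Version A weighted sum = 3·20 + 1·79 + 1·50 + 4·31 + 2·20 + 4·95 = 60 + 79 + 50 + 124 + 40 + 380 = 733; overall_A = 733/15 = 48.8667.
Version B weighted sum = 3·28 + 1·67 + 1·72 + 4·33 + 2·5 + 4·74 = 84 + 67 + 72 + 132 + 10 + 296 = 661; overall_B = 661/15 = 44.0667.
Difference = 48.8667 − 44.0667 = 4.8000 ≈ 4.8.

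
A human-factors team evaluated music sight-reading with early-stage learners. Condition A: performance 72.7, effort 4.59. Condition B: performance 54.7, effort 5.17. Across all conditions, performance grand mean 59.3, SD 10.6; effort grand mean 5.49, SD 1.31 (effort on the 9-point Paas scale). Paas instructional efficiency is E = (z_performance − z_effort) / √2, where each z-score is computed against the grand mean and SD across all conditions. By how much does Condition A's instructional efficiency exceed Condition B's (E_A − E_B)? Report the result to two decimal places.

Condition A: z_P = (72.7 − 59.3)/10.6 = 1.2642; z_E = (4.59 − 5.49)/1.31 = -0.6870; E_A = (1.2642 − (-0.6870))/√2 = 1.3797.
Condition B: z_P = (54.7 − 59.3)/10.6 = -0.4340; z_E = (5.17 − 5.49)/1.31 = -0.2443; E_B = (-0.4340 − (-0.2443))/√2 = -0.1341.
E_A − E_B = 1.3797 − (-0.1341) = 1.5138 ≈ 1.51.

1.51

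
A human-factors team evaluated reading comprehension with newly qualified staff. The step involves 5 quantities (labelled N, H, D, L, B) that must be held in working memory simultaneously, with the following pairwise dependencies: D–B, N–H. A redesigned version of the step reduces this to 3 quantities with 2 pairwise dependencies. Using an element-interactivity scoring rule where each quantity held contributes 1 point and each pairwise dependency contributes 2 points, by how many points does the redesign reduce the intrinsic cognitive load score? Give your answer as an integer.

2

Original: 5 × 1 + 2 × 2 = 5 + 4 = 9.
Redesigned: 3 × 1 + 2 × 2 = 3 + 4 = 7.
Reduction = 9 − 7 = 2.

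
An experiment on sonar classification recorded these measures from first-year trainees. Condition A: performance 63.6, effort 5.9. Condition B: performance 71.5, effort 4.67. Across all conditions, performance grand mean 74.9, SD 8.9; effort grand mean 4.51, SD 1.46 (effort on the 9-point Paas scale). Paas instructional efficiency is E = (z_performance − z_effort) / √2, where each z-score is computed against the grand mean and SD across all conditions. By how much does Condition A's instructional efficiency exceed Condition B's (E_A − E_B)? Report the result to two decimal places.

Condition A: z_P = (63.6 − 74.9)/8.9 = -1.2697; z_E = (5.9 − 4.51)/1.46 = 0.9521; E_A = (-1.2697 − 0.9521)/√2 = -1.5710.
Condition B: z_P = (71.5 − 74.9)/8.9 = -0.3820; z_E = (4.67 − 4.51)/1.46 = 0.1096; E_B = (-0.3820 − 0.1096)/√2 = -0.3476.
E_A − E_B = -1.5710 − (-0.3476) = -1.2234 ≈ -1.22.

-1.22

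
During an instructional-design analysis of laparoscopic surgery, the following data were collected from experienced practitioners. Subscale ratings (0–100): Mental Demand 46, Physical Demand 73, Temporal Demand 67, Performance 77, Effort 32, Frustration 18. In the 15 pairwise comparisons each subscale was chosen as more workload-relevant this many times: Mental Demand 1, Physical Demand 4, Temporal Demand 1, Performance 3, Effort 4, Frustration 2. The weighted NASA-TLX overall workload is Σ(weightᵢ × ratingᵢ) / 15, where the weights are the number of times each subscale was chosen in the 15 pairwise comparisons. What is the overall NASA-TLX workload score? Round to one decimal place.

53.3

The tallies are the weights (they sum to 15).
Weighted sum = 1·46 + 4·73 + 1·67 + 3·77 + 4·32 + 2·18
            = 46 + 292 + 67 + 231 + 128 + 36 = 800.
Overall workload = 800 / 15 = 53.3333 ≈ 53.3.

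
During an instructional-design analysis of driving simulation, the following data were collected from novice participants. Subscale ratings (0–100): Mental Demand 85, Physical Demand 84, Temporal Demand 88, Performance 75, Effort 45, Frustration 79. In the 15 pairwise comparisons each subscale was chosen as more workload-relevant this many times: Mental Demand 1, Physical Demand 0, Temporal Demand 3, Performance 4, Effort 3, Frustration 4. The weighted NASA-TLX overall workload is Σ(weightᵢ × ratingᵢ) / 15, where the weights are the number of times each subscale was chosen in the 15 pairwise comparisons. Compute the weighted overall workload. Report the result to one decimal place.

73.3

The tallies are the weights (they sum to 15).
Weighted sum = 1·85 + 0·84 + 3·88 + 4·75 + 3·45 + 4·79
            = 85 + 0 + 264 + 300 + 135 + 316 = 1100.
Overall workload = 1100 / 15 = 73.3333 ≈ 73.3.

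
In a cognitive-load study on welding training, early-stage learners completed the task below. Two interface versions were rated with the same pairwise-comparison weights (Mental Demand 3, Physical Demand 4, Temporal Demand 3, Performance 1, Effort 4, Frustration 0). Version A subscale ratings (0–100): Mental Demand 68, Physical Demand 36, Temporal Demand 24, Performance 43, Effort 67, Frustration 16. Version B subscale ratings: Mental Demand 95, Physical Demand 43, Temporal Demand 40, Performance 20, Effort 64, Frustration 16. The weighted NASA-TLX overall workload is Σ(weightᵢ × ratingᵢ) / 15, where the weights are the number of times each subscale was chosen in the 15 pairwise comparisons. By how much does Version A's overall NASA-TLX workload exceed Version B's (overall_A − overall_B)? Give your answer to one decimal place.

-8.1

Version A weighted sum = 3·68 + 4·36 + 3·24 + 1·43 + 4·67 + 0·16 = 204 + 144 + 72 + 43 + 268 + 0 = 731; overall_A = 731/15 = 48.7333.
Version B weighted sum = 3·95 + 4·43 + 3·40 + 1·20 + 4·64 + 0·16 = 285 + 172 + 120 + 20 + 256 + 0 = 853; overall_B = 853/15 = 56.8667.
Difference = 48.7333 − 56.8667 = -8.1334 ≈ -8.1.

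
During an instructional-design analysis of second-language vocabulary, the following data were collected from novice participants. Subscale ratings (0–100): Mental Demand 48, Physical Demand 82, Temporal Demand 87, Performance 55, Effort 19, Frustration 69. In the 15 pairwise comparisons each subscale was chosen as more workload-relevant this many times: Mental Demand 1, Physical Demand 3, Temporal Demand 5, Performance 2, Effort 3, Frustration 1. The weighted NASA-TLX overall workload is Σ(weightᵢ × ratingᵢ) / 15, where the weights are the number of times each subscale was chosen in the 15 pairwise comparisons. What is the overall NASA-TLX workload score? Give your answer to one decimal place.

The tallies are the weights (they sum to 15).
Weighted sum = 1·48 + 3·82 + 5·87 + 2·55 + 3·19 + 1·69
            = 48 + 246 + 435 + 110 + 57 + 69 = 965.
Overall workload = 965 / 15 = 64.3333 ≈ 64.3.

64.3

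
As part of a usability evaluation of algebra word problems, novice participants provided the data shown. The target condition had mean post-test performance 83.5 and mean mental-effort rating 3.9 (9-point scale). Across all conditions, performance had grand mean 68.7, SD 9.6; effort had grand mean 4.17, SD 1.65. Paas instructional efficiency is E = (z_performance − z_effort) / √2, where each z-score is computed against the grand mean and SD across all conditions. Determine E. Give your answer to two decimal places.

1.21

z_performance = (83.5 − 68.7) / 9.6 = 14.8000 / 9.6 = 1.5417.
z_effort = (3.9 − 4.17) / 1.65 = -0.2700 / 1.65 = -0.1636.
z_P − z_E = 1.5417 − (-0.1636) = 1.7053.
E = 1.7053 / √2 = 1.7053 / 1.41421 = 1.2058 ≈ 1.21.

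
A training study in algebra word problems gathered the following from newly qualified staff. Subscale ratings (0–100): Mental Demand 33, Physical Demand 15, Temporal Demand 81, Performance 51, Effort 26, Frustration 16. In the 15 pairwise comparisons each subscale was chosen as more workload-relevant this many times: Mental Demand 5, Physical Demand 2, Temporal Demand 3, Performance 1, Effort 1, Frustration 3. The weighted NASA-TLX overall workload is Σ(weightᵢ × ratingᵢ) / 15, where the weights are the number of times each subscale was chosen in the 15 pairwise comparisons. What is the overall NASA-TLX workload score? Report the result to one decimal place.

37.5

The tallies are the weights (they sum to 15).
Weighted sum = 5·33 + 2·15 + 3·81 + 1·51 + 1·26 + 3·16
            = 165 + 30 + 243 + 51 + 26 + 48 = 563.
Overall workload = 563 / 15 = 37.5333 ≈ 37.5.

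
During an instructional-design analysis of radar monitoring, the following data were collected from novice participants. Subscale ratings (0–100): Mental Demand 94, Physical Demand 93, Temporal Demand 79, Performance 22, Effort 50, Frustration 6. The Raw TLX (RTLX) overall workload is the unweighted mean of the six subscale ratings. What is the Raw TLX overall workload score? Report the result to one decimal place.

Sum of ratings = 94 + 93 + 79 + 22 + 50 + 6 = 344.
RTLX = 344 / 6 = 57.3333 ≈ 57.3.

57.3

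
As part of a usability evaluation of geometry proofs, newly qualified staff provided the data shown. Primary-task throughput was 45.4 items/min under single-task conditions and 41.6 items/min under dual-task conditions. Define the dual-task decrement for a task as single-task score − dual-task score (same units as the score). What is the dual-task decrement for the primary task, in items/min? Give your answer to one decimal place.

3.8

Decrement = 45.4 − 41.6 = 3.8000 items/min ≈ 3.8 items/min.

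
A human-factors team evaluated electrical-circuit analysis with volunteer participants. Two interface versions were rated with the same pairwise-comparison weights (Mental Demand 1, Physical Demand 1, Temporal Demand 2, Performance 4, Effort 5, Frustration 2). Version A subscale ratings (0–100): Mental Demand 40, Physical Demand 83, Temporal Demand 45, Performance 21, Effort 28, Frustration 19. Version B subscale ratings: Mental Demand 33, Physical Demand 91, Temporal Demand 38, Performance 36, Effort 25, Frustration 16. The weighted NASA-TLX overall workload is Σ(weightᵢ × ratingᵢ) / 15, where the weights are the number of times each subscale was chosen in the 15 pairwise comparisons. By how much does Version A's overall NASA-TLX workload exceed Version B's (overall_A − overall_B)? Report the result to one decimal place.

-1.7

Version A weighted sum = 1·40 + 1·83 + 2·45 + 4·21 + 5·28 + 2·19 = 40 + 83 + 90 + 84 + 140 + 38 = 475; overall_A = 475/15 = 31.6667.
Version B weighted sum = 1·33 + 1·91 + 2·38 + 4·36 + 5·25 + 2·16 = 33 + 91 + 76 + 144 + 125 + 32 = 501; overall_B = 501/15 = 33.4000.
Difference = 31.6667 − 33.4000 = -1.7333 ≈ -1.7.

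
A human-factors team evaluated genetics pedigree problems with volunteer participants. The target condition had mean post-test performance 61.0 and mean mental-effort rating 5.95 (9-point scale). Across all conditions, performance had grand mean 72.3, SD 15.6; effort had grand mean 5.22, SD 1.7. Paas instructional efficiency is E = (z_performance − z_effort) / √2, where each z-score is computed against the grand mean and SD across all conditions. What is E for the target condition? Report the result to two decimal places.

z_performance = (61.0 − 72.3) / 15.6 = -11.3000 / 15.6 = -0.7244.
z_effort = (5.95 − 5.22) / 1.7 = 0.7300 / 1.7 = 0.4294.
z_P − z_E = -0.7244 − 0.4294 = -1.1538.
E = -1.1538 / √2 = -1.1538 / 1.41421 = -0.8159 ≈ -0.82.

-0.82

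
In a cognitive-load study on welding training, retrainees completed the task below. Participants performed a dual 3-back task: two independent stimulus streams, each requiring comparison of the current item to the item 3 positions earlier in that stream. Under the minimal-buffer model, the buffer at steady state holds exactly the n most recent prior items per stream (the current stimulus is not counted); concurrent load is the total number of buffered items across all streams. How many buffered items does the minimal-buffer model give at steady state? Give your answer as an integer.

Each stream's buffer holds its 3 most recent prior items.
Two independent streams: 2 × 3 = 6 buffered items at steady state.

6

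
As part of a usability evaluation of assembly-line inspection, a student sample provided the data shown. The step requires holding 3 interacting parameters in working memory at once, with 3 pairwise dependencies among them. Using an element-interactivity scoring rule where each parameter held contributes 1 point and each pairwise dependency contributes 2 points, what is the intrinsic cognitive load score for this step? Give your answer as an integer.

9

Element contribution: 3 × 1 = 3.
Interaction contribution: 3 × 2 = 6.
Intrinsic load = 3 + 6 = 9.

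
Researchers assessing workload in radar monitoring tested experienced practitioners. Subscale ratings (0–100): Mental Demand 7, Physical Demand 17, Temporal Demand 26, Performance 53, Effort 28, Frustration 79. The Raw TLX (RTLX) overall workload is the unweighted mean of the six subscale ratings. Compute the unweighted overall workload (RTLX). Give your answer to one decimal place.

Sum of ratings = 7 + 17 + 26 + 53 + 28 + 79 = 210.
RTLX = 210 / 6 = 35.0000 ≈ 35.0.

35.0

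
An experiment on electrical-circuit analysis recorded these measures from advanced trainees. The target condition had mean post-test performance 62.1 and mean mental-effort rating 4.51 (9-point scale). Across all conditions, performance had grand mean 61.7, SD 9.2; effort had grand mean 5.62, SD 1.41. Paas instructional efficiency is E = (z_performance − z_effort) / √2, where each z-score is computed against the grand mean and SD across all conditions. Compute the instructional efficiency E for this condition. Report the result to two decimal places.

z_performance = (62.1 − 61.7) / 9.2 = 0.4000 / 9.2 = 0.0435.
z_effort = (4.51 − 5.62) / 1.41 = -1.1100 / 1.41 = -0.7872.
z_P − z_E = 0.0435 − (-0.7872) = 0.8307.
E = 0.8307 / √2 = 0.8307 / 1.41421 = 0.5874 ≈ 0.59.

0.59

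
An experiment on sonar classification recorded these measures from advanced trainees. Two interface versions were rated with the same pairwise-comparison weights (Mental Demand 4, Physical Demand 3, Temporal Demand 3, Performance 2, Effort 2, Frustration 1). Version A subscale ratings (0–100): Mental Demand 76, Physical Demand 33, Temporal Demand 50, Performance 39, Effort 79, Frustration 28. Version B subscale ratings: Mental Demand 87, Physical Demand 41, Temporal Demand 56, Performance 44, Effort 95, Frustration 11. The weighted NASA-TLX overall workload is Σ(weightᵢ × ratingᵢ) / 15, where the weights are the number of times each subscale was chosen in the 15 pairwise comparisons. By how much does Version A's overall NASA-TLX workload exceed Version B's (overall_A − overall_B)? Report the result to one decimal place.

-7.4

Version A weighted sum = 4·76 + 3·33 + 3·50 + 2·39 + 2·79 + 1·28 = 304 + 99 + 150 + 78 + 158 + 28 = 817; overall_A = 817/15 = 54.4667.
Version B weighted sum = 4·87 + 3·41 + 3·56 + 2·44 + 2·95 + 1·11 = 348 + 123 + 168 + 88 + 190 + 11 = 928; overall_B = 928/15 = 61.8667.
Difference = 54.4667 − 61.8667 = -7.4000 ≈ -7.4.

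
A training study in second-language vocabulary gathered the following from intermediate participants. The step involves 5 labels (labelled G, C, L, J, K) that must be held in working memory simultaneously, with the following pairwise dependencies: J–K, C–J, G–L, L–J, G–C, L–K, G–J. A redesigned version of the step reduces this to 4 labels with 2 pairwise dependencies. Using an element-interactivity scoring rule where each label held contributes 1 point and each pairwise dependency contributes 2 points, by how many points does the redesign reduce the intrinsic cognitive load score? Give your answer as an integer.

11

Original: 5 × 1 + 7 × 2 = 5 + 14 = 19.
Redesigned: 4 × 1 + 2 × 2 = 4 + 4 = 8.
Reduction = 19 − 8 = 11.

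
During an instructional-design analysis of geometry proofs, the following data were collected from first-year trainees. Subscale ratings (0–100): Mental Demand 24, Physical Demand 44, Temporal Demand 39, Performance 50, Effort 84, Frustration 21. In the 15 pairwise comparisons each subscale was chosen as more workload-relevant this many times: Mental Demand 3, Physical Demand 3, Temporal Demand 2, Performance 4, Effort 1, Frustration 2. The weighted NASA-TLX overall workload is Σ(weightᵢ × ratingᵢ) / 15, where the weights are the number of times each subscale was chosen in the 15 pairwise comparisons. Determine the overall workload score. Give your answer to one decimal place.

40.5

The tallies are the weights (they sum to 15).
Weighted sum = 3·24 + 3·44 + 2·39 + 4·50 + 1·84 + 2·21
            = 72 + 132 + 78 + 200 + 84 + 42 = 608.
Overall workload = 608 / 15 = 40.5333 ≈ 40.5.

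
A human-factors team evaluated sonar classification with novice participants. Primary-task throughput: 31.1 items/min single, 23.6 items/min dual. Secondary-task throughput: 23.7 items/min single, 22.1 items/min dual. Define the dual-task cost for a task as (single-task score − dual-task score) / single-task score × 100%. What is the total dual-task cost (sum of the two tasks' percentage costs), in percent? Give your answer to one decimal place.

Primary cost = (31.1 − 23.6) / 31.1 × 100% = 24.1158%.
Secondary cost = (23.7 − 22.1) / 23.7 × 100% = 6.7511%.
Total = 24.1158% + 6.7511% = 30.8669% ≈ 30.9%.

30.9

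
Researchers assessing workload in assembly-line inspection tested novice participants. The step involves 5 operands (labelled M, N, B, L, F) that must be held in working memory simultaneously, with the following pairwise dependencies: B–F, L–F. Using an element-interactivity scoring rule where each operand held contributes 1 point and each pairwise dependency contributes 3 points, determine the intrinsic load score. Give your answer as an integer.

Count of operands held simultaneously: 5.
Count of pairwise dependencies listed: 2.
Element contribution: 5 × 1 = 5.
Interaction contribution: 2 × 3 = 6.
Intrinsic load = 5 + 6 = 11.

11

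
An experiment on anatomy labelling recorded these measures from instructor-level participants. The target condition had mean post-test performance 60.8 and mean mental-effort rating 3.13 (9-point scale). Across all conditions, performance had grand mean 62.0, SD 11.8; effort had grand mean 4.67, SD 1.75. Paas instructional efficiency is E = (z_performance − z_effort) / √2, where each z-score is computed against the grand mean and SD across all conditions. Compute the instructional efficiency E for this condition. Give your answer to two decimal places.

0.55

z_performance = (60.8 − 62.0) / 11.8 = -1.2000 / 11.8 = -0.1017.
z_effort = (3.13 − 4.67) / 1.75 = -1.5400 / 1.75 = -0.8800.
z_P − z_E = -0.1017 − (-0.8800) = 0.7783.
E = 0.7783 / √2 = 0.7783 / 1.41421 = 0.5503 ≈ 0.55.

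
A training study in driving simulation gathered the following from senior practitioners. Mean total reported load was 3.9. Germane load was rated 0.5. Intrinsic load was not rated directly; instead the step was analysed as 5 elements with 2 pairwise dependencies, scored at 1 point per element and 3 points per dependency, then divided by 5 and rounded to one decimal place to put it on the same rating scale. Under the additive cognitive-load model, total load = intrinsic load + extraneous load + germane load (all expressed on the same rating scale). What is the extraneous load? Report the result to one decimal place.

Intrinsic (element-interactivity): (5 × 1 + 2 × 3) / 5 = 11 / 5 = 2.2000 → 2.2.
extraneous load = total − intrinsic − germane
             = 3.9 − 2.2 − 0.5 = 1.2.

1.2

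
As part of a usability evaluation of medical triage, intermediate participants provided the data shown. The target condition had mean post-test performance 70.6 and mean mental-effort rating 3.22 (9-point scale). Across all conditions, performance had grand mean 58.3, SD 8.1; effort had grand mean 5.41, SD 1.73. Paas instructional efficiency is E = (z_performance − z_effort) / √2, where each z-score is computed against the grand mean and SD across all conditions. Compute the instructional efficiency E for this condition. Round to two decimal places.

z_performance = (70.6 − 58.3) / 8.1 = 12.3000 / 8.1 = 1.5185.
z_effort = (3.22 − 5.41) / 1.73 = -2.1900 / 1.73 = -1.2659.
z_P − z_E = 1.5185 − (-1.2659) = 2.7844.
E = 2.7844 / √2 = 2.7844 / 1.41421 = 1.9689 ≈ 1.97.

1.97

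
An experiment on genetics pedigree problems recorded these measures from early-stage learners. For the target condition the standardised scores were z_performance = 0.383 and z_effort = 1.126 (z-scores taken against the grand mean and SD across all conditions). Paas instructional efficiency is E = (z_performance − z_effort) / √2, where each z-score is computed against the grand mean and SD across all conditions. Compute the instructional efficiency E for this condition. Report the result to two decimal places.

z_P − z_E = 0.383 − 1.126 = -0.7430.
E = -0.7430 / √2 = -0.7430 / 1.41421 = -0.5254 ≈ -0.53.

-0.53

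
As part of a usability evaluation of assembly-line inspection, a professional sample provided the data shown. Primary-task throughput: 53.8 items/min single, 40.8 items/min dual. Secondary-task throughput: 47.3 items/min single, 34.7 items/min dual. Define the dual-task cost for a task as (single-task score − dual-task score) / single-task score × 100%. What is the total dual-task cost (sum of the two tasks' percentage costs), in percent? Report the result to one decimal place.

Primary cost = (53.8 − 40.8) / 53.8 × 100% = 24.1636%.
Secondary cost = (47.3 − 34.7) / 47.3 × 100% = 26.6385%.
Total = 24.1636% + 26.6385% = 50.8021% ≈ 50.8%.

50.8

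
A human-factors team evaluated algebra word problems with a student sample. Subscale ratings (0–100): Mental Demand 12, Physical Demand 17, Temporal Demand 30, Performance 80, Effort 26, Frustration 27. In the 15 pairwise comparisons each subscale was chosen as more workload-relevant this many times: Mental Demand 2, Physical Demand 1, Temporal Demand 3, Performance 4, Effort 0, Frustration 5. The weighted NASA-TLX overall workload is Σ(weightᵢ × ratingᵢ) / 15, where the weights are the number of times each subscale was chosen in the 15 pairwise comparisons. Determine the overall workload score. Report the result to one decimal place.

The tallies are the weights (they sum to 15).
Weighted sum = 2·12 + 1·17 + 3·30 + 4·80 + 0·26 + 5·27
            = 24 + 17 + 90 + 320 + 0 + 135 = 586.
Overall workload = 586 / 15 = 39.0667 ≈ 39.1.

39.1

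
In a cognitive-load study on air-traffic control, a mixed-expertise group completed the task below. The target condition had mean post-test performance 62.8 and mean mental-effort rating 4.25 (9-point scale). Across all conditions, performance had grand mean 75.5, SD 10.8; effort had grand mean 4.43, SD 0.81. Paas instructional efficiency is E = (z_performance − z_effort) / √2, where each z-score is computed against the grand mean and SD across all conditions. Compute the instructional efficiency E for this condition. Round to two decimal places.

z_performance = (62.8 − 75.5) / 10.8 = -12.7000 / 10.8 = -1.1759.
z_effort = (4.25 − 4.43) / 0.81 = -0.1800 / 0.81 = -0.2222.
z_P − z_E = -1.1759 − (-0.2222) = -0.9537.
E = -0.9537 / √2 = -0.9537 / 1.41421 = -0.6744 ≈ -0.67.

-0.67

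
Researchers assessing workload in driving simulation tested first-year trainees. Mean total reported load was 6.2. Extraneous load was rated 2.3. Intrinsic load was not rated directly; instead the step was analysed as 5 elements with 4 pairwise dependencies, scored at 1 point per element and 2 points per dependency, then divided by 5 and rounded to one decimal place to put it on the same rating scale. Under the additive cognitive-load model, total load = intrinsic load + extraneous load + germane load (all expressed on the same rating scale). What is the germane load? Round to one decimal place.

1.3

Intrinsic (element-interactivity): (5 × 1 + 4 × 2) / 5 = 13 / 5 = 2.6000 → 2.6.
germane load = total − intrinsic − extraneous
             = 6.2 − 2.6 − 2.3 = 1.3.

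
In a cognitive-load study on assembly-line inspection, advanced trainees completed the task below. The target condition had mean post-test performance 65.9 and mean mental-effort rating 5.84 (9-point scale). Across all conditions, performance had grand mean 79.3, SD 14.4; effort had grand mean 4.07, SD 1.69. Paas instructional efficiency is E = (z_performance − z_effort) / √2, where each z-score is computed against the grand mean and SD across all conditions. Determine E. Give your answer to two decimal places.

-1.40

z_performance = (65.9 − 79.3) / 14.4 = -13.4000 / 14.4 = -0.9306.
z_effort = (5.84 − 4.07) / 1.69 = 1.7700 / 1.69 = 1.0473.
z_P − z_E = -0.9306 − 1.0473 = -1.9779.
E = -1.9779 / √2 = -1.9779 / 1.41421 = -1.3986 ≈ -1.40.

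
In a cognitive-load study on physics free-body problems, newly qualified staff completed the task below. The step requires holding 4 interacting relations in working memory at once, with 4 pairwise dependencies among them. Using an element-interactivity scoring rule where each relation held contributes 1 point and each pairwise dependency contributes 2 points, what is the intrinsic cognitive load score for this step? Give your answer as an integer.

Element contribution: 4 × 1 = 4.
Interaction contribution: 4 × 2 = 8.
Intrinsic load = 4 + 8 = 12.

12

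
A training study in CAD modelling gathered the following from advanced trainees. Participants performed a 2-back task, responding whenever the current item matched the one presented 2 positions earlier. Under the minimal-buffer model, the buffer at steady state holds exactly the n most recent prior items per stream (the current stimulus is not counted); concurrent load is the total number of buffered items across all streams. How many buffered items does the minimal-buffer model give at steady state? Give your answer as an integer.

2

The buffer holds the 2 most recent prior items.
Steady-state concurrent load = 2 items.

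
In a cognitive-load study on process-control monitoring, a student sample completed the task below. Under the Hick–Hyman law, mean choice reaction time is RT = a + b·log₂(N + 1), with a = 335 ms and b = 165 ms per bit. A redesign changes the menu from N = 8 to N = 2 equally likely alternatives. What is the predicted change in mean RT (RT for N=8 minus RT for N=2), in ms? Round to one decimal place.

261.5

RT(8) = 335 + 165·log₂(9) = 335 + 165·3.1699 = 858.0335 ms.
RT(2) = 335 + 165·log₂(3) = 335 + 165·1.5850 = 596.5250 ms.
Difference = 858.0335 − 596.5250 = 261.5085 ≈ 261.5 ms.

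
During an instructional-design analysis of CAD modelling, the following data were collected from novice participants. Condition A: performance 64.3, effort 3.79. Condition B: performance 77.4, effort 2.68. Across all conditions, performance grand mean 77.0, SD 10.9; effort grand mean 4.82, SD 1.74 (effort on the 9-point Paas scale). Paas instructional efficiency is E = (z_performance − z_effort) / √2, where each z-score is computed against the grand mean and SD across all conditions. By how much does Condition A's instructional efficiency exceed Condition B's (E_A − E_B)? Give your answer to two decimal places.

Condition A: z_P = (64.3 − 77.0)/10.9 = -1.1651; z_E = (3.79 − 4.82)/1.74 = -0.5920; E_A = (-1.1651 − (-0.5920))/√2 = -0.4052.
Condition B: z_P = (77.4 − 77.0)/10.9 = 0.0367; z_E = (2.68 − 4.82)/1.74 = -1.2299; E_B = (0.0367 − (-1.2299))/√2 = 0.8956.
E_A − E_B = -0.4052 − 0.8956 = -1.3008 ≈ -1.30.

-1.30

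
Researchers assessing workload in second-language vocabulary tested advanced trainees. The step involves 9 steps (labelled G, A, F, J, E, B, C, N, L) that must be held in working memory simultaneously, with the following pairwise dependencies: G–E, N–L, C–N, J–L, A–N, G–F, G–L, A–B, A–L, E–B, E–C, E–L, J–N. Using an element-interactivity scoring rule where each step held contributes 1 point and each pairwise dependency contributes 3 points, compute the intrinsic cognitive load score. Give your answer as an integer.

48

Count of steps held simultaneously: 9.
Count of pairwise dependencies listed: 13.
Element contribution: 9 × 1 = 9.
Interaction contribution: 13 × 3 = 39.
Intrinsic load = 9 + 39 = 48.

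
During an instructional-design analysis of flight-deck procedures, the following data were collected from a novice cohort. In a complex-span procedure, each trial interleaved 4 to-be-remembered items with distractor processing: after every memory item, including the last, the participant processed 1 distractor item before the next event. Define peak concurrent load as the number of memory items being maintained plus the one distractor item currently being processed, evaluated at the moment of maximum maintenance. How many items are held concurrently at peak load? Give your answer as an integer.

Maintenance is greatest during the distractor(s) after memory item 4: all 4 memory items are being held.
One distractor item is concurrently being processed.
Peak concurrent load = 4 + 1 = 5 items.

5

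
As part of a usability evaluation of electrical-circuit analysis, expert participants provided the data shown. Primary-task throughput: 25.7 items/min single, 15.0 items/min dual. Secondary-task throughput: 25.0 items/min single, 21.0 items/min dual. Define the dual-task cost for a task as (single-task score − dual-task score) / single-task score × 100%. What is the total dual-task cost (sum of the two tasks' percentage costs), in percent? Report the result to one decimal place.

Primary cost = (25.7 − 15.0) / 25.7 × 100% = 41.6342%.
Secondary cost = (25.0 − 21.0) / 25.0 × 100% = 16.0000%.
Total = 41.6342% + 16.0000% = 57.6342% ≈ 57.6%.

57.6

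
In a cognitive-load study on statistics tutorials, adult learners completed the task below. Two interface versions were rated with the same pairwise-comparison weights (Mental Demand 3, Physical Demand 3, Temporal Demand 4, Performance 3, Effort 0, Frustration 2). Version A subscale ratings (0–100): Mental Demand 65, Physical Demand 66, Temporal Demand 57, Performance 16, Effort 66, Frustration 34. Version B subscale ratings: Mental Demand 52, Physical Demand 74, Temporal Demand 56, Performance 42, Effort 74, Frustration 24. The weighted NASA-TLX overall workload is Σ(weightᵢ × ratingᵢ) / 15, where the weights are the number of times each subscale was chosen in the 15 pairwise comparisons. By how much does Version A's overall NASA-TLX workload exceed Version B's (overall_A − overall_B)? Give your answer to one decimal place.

-2.6

Version A weighted sum = 3·65 + 3·66 + 4·57 + 3·16 + 0·66 + 2·34 = 195 + 198 + 228 + 48 + 0 + 68 = 737; overall_A = 737/15 = 49.1333.
Version B weighted sum = 3·52 + 3·74 + 4·56 + 3·42 + 0·74 + 2·24 = 156 + 222 + 224 + 126 + 0 + 48 = 776; overall_B = 776/15 = 51.7333.
Difference = 49.1333 − 51.7333 = -2.6000 ≈ -2.6.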